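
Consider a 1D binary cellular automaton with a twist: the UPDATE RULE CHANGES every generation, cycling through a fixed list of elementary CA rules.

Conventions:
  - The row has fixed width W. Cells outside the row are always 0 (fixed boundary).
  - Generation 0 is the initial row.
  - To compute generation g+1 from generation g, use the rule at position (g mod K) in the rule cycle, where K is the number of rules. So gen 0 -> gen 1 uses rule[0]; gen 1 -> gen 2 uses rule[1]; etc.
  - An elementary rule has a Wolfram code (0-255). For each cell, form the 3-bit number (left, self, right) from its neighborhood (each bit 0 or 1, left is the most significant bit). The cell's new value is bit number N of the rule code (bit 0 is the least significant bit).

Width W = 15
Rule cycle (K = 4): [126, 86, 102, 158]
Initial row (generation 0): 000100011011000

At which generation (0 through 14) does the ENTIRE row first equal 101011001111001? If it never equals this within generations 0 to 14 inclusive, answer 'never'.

Answer: never

Derivation:
Gen 0: 000100011011000
Gen 1 (rule 126): 001110111111100
Gen 2 (rule 86): 010010000000110
Gen 3 (rule 102): 110110000001010
Gen 4 (rule 158): 100101000011011
Gen 5 (rule 126): 111111100111111
Gen 6 (rule 86): 000000111000001
Gen 7 (rule 102): 000001001000011
Gen 8 (rule 158): 000011111100110
Gen 9 (rule 126): 000110000111111
Gen 10 (rule 86): 001011001000001
Gen 11 (rule 102): 011101011000011
Gen 12 (rule 158): 111001010100110
Gen 13 (rule 126): 101111111111111
Gen 14 (rule 86): 100000000000001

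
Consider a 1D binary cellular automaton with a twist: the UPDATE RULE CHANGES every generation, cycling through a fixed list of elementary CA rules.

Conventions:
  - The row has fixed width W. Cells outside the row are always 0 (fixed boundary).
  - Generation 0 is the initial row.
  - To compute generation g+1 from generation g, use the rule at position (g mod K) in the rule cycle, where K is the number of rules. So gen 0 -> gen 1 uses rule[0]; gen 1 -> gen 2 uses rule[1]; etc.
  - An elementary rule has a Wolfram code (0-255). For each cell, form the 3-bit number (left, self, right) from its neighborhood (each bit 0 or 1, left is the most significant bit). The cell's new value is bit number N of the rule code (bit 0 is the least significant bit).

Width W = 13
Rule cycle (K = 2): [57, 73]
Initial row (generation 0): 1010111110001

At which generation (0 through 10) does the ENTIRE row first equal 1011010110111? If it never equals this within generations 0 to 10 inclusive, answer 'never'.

Gen 0: 1010111110001
Gen 1 (rule 57): 0101100001100
Gen 2 (rule 73): 0001101101101
Gen 3 (rule 57): 1101011011010
Gen 4 (rule 73): 1100011011000
Gen 5 (rule 57): 1011010110111
Gen 6 (rule 73): 0011000110101
Gen 7 (rule 57): 1010110101010
Gen 8 (rule 73): 0000110000000
Gen 9 (rule 57): 1110101111111
Gen 10 (rule 73): 1010001000001

Answer: 5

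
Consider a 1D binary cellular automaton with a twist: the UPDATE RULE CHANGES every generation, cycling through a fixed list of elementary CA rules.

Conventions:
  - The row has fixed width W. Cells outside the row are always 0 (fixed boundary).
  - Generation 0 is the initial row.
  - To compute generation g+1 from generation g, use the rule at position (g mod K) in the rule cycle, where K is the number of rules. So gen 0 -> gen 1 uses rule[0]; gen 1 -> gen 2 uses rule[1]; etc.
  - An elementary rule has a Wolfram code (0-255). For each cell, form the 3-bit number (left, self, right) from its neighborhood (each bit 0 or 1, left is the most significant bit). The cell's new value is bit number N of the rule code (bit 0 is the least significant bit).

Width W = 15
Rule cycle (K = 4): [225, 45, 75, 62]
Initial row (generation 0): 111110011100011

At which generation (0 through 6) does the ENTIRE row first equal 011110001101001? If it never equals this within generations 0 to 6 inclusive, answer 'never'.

Gen 0: 111110011100011
Gen 1 (rule 225): 011110001101001
Gen 2 (rule 45): 010000101011001
Gen 3 (rule 75): 100111000011010
Gen 4 (rule 62): 111100100110111
Gen 5 (rule 225): 011100000011011
Gen 6 (rule 45): 010001111010110

Answer: 1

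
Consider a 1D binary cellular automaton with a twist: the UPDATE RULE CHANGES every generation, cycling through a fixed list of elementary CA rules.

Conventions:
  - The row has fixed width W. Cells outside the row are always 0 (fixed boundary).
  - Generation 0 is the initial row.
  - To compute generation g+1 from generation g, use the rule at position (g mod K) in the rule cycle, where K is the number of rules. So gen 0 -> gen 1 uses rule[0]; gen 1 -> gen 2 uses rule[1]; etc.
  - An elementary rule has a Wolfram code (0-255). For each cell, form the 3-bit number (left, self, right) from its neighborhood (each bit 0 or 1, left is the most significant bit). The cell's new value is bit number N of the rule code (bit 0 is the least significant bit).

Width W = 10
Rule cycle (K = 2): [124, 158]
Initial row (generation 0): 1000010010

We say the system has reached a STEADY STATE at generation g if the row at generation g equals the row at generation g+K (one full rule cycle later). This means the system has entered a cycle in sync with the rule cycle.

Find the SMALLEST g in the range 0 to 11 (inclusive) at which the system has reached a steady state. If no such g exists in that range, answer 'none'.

Answer: 6

Derivation:
Gen 0: 1000010010
Gen 1 (rule 124): 1100011011
Gen 2 (rule 158): 1010110010
Gen 3 (rule 124): 1111111011
Gen 4 (rule 158): 1111110010
Gen 5 (rule 124): 1000011011
Gen 6 (rule 158): 1100110010
Gen 7 (rule 124): 1110111011
Gen 8 (rule 158): 1100110010
Gen 9 (rule 124): 1110111011
Gen 10 (rule 158): 1100110010
Gen 11 (rule 124): 1110111011
Gen 12 (rule 158): 1100110010
Gen 13 (rule 124): 1110111011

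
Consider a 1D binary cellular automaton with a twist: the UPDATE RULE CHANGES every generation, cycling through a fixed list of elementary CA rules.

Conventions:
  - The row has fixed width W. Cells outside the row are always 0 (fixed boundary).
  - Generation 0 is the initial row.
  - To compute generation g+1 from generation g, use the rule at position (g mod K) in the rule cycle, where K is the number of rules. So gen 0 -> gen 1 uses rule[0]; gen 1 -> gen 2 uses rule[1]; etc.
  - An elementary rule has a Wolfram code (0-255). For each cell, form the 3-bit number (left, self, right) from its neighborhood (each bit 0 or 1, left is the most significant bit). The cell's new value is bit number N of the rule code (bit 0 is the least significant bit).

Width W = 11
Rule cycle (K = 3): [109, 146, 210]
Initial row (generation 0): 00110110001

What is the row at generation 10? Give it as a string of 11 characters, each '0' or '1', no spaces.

Gen 0: 00110110001
Gen 1 (rule 109): 10111110101
Gen 2 (rule 146): 00011100000
Gen 3 (rule 210): 00101110000
Gen 4 (rule 109): 10111010111
Gen 5 (rule 146): 00010000010
Gen 6 (rule 210): 00101000101
Gen 7 (rule 109): 10111010111
Gen 8 (rule 146): 00010000010
Gen 9 (rule 210): 00101000101
Gen 10 (rule 109): 10111010111

Answer: 10111010111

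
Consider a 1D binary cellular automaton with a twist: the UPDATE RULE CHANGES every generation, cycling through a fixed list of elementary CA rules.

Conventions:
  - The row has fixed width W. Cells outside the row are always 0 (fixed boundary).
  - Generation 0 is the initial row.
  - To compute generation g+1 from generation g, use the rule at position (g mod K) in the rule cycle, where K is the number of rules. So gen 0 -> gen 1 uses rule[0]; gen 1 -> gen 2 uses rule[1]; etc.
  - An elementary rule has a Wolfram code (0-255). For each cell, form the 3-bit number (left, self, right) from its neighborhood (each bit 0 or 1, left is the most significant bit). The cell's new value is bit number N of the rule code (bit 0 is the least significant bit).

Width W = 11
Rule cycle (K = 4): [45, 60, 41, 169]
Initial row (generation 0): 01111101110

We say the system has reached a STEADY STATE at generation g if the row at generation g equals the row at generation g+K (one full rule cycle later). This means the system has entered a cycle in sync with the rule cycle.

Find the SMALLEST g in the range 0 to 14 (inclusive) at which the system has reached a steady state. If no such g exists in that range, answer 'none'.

Answer: none

Derivation:
Gen 0: 01111101110
Gen 1 (rule 45): 01000011000
Gen 2 (rule 60): 01100010100
Gen 3 (rule 41): 01001001001
Gen 4 (rule 169): 00000000000
Gen 5 (rule 45): 11111111111
Gen 6 (rule 60): 10000000000
Gen 7 (rule 41): 00111111111
Gen 8 (rule 169): 10111111110
Gen 9 (rule 45): 11100000000
Gen 10 (rule 60): 10010000000
Gen 11 (rule 41): 00000111111
Gen 12 (rule 169): 11110111110
Gen 13 (rule 45): 10001100000
Gen 14 (rule 60): 11001010000
Gen 15 (rule 41): 10000100111
Gen 16 (rule 169): 00110000110
Gen 17 (rule 45): 10100110100
Gen 18 (rule 60): 11110101110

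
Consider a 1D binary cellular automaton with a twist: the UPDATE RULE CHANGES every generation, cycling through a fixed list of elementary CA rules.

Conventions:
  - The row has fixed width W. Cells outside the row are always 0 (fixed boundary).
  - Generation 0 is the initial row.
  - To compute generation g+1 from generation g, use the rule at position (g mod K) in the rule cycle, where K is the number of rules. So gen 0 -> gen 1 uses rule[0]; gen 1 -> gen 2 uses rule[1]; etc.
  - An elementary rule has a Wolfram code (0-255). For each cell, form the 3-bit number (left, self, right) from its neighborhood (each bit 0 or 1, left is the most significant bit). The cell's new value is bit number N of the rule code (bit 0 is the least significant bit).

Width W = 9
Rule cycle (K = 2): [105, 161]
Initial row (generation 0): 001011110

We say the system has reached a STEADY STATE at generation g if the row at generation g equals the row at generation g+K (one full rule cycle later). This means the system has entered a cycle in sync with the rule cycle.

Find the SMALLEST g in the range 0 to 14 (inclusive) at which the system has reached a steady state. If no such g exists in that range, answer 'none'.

Answer: none

Derivation:
Gen 0: 001011110
Gen 1 (rule 105): 100110010
Gen 2 (rule 161): 000000000
Gen 3 (rule 105): 111111111
Gen 4 (rule 161): 011111110
Gen 5 (rule 105): 010000010
Gen 6 (rule 161): 000111000
Gen 7 (rule 105): 110101011
Gen 8 (rule 161): 001010100
Gen 9 (rule 105): 100101001
Gen 10 (rule 161): 000010000
Gen 11 (rule 105): 111000111
Gen 12 (rule 161): 010010010
Gen 13 (rule 105): 000000000
Gen 14 (rule 161): 111111111
Gen 15 (rule 105): 100000001
Gen 16 (rule 161): 001111100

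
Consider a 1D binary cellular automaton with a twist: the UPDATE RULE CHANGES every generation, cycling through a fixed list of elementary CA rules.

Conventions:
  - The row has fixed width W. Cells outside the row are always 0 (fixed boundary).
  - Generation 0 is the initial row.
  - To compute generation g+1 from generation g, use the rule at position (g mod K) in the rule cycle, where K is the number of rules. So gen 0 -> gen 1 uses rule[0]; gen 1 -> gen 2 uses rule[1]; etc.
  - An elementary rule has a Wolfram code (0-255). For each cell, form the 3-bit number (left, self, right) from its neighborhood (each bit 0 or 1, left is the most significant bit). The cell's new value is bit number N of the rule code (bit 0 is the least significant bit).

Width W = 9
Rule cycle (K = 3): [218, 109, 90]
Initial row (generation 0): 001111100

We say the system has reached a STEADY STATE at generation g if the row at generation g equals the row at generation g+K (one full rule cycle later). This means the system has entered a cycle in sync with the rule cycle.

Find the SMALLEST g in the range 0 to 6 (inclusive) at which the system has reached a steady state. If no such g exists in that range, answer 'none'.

Gen 0: 001111100
Gen 1 (rule 218): 011111110
Gen 2 (rule 109): 010000010
Gen 3 (rule 90): 101000101
Gen 4 (rule 218): 000101000
Gen 5 (rule 109): 110111011
Gen 6 (rule 90): 110101011
Gen 7 (rule 218): 110000011
Gen 8 (rule 109): 110111011
Gen 9 (rule 90): 110101011

Answer: 5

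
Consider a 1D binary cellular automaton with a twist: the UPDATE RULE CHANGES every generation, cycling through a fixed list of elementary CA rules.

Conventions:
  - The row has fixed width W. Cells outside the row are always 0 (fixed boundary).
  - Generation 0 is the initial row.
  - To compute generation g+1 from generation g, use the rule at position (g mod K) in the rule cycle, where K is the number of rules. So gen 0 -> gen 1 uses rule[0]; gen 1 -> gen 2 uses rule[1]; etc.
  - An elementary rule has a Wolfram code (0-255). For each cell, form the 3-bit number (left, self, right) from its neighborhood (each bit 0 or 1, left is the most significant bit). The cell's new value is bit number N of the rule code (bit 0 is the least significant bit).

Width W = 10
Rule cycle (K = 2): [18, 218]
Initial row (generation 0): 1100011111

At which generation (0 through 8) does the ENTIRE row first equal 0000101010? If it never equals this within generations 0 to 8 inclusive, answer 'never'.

Answer: 7

Derivation:
Gen 0: 1100011111
Gen 1 (rule 18): 0010100000
Gen 2 (rule 218): 0100010000
Gen 3 (rule 18): 1010101000
Gen 4 (rule 218): 0000000100
Gen 5 (rule 18): 0000001010
Gen 6 (rule 218): 0000010001
Gen 7 (rule 18): 0000101010
Gen 8 (rule 218): 0001000001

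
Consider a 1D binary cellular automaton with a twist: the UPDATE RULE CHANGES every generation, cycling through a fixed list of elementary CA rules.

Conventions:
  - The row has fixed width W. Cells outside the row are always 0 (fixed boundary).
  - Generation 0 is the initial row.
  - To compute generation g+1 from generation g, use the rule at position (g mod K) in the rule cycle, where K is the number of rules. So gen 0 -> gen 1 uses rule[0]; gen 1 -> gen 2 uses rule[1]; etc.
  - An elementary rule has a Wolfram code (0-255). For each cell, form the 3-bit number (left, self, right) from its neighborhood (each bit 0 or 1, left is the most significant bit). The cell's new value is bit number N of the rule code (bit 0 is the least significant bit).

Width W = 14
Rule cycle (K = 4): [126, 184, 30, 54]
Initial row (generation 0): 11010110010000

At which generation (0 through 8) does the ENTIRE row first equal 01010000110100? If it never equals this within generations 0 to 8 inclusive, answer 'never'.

Answer: never

Derivation:
Gen 0: 11010110010000
Gen 1 (rule 126): 11111111111000
Gen 2 (rule 184): 11111111110100
Gen 3 (rule 30): 10000000000110
Gen 4 (rule 54): 11000000001001
Gen 5 (rule 126): 11100000011111
Gen 6 (rule 184): 11010000011110
Gen 7 (rule 30): 10011000110001
Gen 8 (rule 54): 11100101001011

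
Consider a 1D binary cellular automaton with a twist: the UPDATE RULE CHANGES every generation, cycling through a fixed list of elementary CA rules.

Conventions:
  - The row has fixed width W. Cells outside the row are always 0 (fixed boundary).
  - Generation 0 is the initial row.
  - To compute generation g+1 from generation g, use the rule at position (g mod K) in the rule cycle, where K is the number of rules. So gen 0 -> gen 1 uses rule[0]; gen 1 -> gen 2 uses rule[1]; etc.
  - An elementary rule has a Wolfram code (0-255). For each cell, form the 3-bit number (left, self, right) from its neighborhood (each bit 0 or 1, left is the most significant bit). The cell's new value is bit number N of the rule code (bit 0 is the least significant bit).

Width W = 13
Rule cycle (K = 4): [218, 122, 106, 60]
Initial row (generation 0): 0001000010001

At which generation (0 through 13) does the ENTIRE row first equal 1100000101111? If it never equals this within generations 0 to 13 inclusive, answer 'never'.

Gen 0: 0001000010001
Gen 1 (rule 218): 0010100101010
Gen 2 (rule 122): 0101011010101
Gen 3 (rule 106): 1010111101010
Gen 4 (rule 60): 1111100011111
Gen 5 (rule 218): 1111110111111
Gen 6 (rule 122): 1000011100001
Gen 7 (rule 106): 0000110100010
Gen 8 (rule 60): 0000101110011
Gen 9 (rule 218): 0001001111111
Gen 10 (rule 122): 0010111000001
Gen 11 (rule 106): 0101101000010
Gen 12 (rule 60): 0111011100011
Gen 13 (rule 218): 1111011110111

Answer: never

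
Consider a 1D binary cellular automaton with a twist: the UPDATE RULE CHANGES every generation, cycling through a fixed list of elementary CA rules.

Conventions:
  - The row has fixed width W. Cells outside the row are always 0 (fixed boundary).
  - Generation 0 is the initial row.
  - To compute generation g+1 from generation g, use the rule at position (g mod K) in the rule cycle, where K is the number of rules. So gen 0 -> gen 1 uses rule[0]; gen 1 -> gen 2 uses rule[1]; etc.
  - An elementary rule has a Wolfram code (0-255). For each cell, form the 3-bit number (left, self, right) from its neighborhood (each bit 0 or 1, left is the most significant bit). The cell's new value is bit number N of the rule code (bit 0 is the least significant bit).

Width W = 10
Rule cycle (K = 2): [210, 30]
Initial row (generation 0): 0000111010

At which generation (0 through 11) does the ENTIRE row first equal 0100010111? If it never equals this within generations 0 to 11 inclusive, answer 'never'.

Gen 0: 0000111010
Gen 1 (rule 210): 0001011001
Gen 2 (rule 30): 0011010111
Gen 3 (rule 210): 0101000011
Gen 4 (rule 30): 1101100110
Gen 5 (rule 210): 0100111011
Gen 6 (rule 30): 1111100010
Gen 7 (rule 210): 0111110101
Gen 8 (rule 30): 1100000101
Gen 9 (rule 210): 0110001000
Gen 10 (rule 30): 1101011100
Gen 11 (rule 210): 0100001110

Answer: never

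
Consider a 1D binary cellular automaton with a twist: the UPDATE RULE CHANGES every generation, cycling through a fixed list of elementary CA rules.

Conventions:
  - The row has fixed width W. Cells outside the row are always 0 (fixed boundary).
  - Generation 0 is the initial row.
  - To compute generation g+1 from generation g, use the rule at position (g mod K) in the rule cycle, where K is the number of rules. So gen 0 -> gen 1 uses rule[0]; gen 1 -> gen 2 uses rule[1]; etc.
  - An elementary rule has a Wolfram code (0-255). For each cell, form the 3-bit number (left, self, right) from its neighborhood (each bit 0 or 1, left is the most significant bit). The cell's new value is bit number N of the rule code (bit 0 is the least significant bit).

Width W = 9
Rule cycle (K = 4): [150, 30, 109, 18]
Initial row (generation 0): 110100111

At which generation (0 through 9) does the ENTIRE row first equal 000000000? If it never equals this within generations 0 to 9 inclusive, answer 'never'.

Gen 0: 110100111
Gen 1 (rule 150): 000111010
Gen 2 (rule 30): 001100011
Gen 3 (rule 109): 101101011
Gen 4 (rule 18): 000000000
Gen 5 (rule 150): 000000000
Gen 6 (rule 30): 000000000
Gen 7 (rule 109): 111111111
Gen 8 (rule 18): 000000000
Gen 9 (rule 150): 000000000

Answer: 4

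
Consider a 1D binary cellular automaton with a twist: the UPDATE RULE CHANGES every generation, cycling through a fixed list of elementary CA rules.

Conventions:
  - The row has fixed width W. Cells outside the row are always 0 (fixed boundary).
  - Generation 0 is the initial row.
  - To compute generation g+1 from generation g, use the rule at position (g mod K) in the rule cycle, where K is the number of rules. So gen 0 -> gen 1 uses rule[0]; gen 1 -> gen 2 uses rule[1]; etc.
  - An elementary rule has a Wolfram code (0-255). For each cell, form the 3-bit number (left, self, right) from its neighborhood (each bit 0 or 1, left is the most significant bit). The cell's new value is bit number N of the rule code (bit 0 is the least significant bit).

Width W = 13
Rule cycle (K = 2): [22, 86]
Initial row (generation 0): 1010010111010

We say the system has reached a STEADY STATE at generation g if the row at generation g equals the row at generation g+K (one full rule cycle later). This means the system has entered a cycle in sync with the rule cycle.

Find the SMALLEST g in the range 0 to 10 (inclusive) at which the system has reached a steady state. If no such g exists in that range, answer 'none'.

Answer: none

Derivation:
Gen 0: 1010010111010
Gen 1 (rule 22): 1011110000011
Gen 2 (rule 86): 1000011000101
Gen 3 (rule 22): 1100100101101
Gen 4 (rule 86): 0111111100101
Gen 5 (rule 22): 1000000011101
Gen 6 (rule 86): 1100000100101
Gen 7 (rule 22): 0010001111101
Gen 8 (rule 86): 0111010000101
Gen 9 (rule 22): 1000011001101
Gen 10 (rule 86): 1100101110101
Gen 11 (rule 22): 0011100000101
Gen 12 (rule 86): 0100110001101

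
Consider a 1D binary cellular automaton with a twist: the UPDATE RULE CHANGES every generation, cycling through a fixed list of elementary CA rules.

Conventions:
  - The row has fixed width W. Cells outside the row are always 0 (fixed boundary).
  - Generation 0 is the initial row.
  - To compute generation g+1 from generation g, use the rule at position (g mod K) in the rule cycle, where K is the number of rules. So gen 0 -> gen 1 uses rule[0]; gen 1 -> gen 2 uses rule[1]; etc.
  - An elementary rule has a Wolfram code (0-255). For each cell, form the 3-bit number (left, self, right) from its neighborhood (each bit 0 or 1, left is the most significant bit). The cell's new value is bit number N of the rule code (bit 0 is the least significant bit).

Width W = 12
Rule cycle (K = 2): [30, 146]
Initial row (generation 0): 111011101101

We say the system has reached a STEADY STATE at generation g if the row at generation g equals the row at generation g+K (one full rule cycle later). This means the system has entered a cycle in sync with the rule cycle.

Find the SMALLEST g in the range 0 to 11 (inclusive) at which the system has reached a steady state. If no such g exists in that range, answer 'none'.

Gen 0: 111011101101
Gen 1 (rule 30): 100010001001
Gen 2 (rule 146): 010101010110
Gen 3 (rule 30): 110101010101
Gen 4 (rule 146): 000000000000
Gen 5 (rule 30): 000000000000
Gen 6 (rule 146): 000000000000
Gen 7 (rule 30): 000000000000
Gen 8 (rule 146): 000000000000
Gen 9 (rule 30): 000000000000
Gen 10 (rule 146): 000000000000
Gen 11 (rule 30): 000000000000
Gen 12 (rule 146): 000000000000
Gen 13 (rule 30): 000000000000

Answer: 4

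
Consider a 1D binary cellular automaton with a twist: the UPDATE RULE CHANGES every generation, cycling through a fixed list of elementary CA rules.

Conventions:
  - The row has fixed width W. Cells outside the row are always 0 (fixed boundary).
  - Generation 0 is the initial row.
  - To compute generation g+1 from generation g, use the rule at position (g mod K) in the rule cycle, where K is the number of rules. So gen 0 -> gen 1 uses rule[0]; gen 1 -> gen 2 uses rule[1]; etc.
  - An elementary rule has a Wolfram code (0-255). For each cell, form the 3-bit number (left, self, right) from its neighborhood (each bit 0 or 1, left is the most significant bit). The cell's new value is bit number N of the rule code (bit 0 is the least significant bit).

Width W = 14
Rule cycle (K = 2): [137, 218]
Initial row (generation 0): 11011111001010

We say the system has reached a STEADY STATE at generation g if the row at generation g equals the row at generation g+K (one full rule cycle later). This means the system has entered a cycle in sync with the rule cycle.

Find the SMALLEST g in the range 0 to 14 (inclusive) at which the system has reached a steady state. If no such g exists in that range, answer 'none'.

Answer: 4

Derivation:
Gen 0: 11011111001010
Gen 1 (rule 137): 10011110000000
Gen 2 (rule 218): 01111111000000
Gen 3 (rule 137): 01111110011111
Gen 4 (rule 218): 11111111111111
Gen 5 (rule 137): 11111111111110
Gen 6 (rule 218): 11111111111111
Gen 7 (rule 137): 11111111111110
Gen 8 (rule 218): 11111111111111
Gen 9 (rule 137): 11111111111110
Gen 10 (rule 218): 11111111111111
Gen 11 (rule 137): 11111111111110
Gen 12 (rule 218): 11111111111111
Gen 13 (rule 137): 11111111111110
Gen 14 (rule 218): 11111111111111
Gen 15 (rule 137): 11111111111110
Gen 16 (rule 218): 11111111111111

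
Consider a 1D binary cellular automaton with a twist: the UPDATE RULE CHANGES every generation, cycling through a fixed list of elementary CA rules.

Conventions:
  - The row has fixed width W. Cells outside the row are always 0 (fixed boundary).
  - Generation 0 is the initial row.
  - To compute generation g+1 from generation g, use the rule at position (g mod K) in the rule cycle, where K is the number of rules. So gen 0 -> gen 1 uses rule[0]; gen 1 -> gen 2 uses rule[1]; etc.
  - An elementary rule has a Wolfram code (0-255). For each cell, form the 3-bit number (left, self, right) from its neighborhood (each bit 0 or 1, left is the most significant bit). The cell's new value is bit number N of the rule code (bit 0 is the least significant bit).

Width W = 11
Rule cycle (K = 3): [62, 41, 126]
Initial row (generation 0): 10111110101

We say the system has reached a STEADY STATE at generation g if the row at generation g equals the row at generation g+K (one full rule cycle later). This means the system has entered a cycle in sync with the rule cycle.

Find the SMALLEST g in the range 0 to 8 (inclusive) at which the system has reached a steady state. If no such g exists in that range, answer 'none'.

Gen 0: 10111110101
Gen 1 (rule 62): 11100001111
Gen 2 (rule 41): 10001101000
Gen 3 (rule 126): 11011111100
Gen 4 (rule 62): 10110000010
Gen 5 (rule 41): 01100111000
Gen 6 (rule 126): 11111101100
Gen 7 (rule 62): 10000011010
Gen 8 (rule 41): 00111010100
Gen 9 (rule 126): 01101111110
Gen 10 (rule 62): 11011000001
Gen 11 (rule 41): 10110011100

Answer: none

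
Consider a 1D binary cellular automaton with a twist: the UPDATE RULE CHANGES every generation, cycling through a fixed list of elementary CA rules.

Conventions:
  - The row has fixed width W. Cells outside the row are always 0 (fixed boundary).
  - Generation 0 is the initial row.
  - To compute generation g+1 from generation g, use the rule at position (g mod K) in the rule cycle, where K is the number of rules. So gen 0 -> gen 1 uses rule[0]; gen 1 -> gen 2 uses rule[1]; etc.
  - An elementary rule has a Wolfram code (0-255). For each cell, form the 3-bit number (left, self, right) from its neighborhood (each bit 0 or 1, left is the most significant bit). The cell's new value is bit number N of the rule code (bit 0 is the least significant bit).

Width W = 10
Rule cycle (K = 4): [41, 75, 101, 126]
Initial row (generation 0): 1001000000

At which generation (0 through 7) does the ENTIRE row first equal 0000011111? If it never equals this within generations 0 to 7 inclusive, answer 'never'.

Gen 0: 1001000000
Gen 1 (rule 41): 0000011111
Gen 2 (rule 75): 1111110001
Gen 3 (rule 101): 0000010101
Gen 4 (rule 126): 0000111111
Gen 5 (rule 41): 1110100000
Gen 6 (rule 75): 1010001111
Gen 7 (rule 101): 1110100001

Answer: 1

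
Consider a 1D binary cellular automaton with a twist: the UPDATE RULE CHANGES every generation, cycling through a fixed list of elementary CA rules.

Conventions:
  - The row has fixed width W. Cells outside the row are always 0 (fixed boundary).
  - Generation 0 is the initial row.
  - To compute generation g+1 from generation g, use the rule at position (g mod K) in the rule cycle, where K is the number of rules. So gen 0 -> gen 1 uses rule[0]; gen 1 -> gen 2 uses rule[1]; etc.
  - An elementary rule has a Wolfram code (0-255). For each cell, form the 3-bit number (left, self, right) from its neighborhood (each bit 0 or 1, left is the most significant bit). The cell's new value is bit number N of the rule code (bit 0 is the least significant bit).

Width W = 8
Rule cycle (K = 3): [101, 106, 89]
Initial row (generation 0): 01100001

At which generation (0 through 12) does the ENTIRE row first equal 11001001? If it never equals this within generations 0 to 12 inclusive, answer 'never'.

Answer: 7

Derivation:
Gen 0: 01100001
Gen 1 (rule 101): 00101101
Gen 2 (rule 106): 01011110
Gen 3 (rule 89): 00010011
Gen 4 (rule 101): 11010001
Gen 5 (rule 106): 11100010
Gen 6 (rule 89): 10111001
Gen 7 (rule 101): 11001001
Gen 8 (rule 106): 11010010
Gen 9 (rule 89): 11001001
Gen 10 (rule 101): 01001001
Gen 11 (rule 106): 10010010
Gen 12 (rule 89): 01001001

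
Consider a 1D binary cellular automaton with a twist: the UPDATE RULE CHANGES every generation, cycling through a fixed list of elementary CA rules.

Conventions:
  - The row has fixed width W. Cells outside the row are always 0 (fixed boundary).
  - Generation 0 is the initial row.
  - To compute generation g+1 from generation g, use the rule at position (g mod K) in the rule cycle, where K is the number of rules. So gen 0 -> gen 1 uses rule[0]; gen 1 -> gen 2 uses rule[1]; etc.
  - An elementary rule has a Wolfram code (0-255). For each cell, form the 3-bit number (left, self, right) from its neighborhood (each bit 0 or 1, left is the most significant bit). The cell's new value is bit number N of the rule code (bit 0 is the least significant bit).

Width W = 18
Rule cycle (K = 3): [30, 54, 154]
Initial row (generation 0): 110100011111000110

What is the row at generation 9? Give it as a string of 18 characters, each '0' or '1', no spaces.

Gen 0: 110100011111000110
Gen 1 (rule 30): 100110110000101101
Gen 2 (rule 54): 111001001001110011
Gen 3 (rule 154): 110110110111101110
Gen 4 (rule 30): 100100100100001001
Gen 5 (rule 54): 111111111110011111
Gen 6 (rule 154): 111111111101111110
Gen 7 (rule 30): 100000000001000001
Gen 8 (rule 54): 110000000011100011
Gen 9 (rule 154): 101000000111010110

Answer: 101000000111010110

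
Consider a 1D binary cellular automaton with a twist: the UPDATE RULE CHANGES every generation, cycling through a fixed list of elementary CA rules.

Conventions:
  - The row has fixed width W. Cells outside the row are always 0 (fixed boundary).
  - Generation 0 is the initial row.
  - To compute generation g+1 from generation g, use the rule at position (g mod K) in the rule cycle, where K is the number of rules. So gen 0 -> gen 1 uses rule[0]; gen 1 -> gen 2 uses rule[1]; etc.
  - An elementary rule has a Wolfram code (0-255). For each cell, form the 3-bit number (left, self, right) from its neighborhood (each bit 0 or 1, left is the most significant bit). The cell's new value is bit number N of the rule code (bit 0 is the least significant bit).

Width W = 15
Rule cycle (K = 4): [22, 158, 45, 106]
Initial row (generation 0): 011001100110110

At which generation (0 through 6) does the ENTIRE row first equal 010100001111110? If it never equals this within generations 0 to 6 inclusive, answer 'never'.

Gen 0: 011001100110110
Gen 1 (rule 22): 100110011000001
Gen 2 (rule 158): 111101110100011
Gen 3 (rule 45): 100011001101010
Gen 4 (rule 106): 000111011110100
Gen 5 (rule 22): 001000000000110
Gen 6 (rule 158): 011100000001101

Answer: never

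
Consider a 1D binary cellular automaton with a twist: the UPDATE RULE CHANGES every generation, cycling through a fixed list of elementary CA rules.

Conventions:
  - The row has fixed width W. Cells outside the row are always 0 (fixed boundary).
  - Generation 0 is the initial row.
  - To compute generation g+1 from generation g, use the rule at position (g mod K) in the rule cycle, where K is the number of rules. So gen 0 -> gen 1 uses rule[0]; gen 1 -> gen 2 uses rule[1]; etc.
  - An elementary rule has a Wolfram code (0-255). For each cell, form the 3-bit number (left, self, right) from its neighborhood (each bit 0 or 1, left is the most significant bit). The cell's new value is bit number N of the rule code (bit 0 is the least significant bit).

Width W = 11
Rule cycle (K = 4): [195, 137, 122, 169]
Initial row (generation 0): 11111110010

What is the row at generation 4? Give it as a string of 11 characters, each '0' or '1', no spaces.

Answer: 10010100000

Derivation:
Gen 0: 11111110010
Gen 1 (rule 195): 01111110100
Gen 2 (rule 137): 01111100001
Gen 3 (rule 122): 11000110010
Gen 4 (rule 169): 10010100000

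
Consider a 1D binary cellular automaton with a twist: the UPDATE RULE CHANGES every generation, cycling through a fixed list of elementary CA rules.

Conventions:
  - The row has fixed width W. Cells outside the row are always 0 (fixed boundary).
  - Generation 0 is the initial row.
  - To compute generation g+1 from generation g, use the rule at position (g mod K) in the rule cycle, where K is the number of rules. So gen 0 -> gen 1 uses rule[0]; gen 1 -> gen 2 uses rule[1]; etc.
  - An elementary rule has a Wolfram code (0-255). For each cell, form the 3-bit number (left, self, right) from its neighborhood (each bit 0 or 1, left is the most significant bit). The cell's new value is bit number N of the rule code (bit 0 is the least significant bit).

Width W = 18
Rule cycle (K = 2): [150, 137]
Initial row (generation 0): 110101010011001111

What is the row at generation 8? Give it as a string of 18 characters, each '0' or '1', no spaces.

Gen 0: 110101010011001111
Gen 1 (rule 150): 000101011100110110
Gen 2 (rule 137): 110000011000100100
Gen 3 (rule 150): 001000100101111110
Gen 4 (rule 137): 100010000001111100
Gen 5 (rule 150): 110111000010111010
Gen 6 (rule 137): 100110011000110000
Gen 7 (rule 150): 111001100101001000
Gen 8 (rule 137): 110001000000000011

Answer: 110001000000000011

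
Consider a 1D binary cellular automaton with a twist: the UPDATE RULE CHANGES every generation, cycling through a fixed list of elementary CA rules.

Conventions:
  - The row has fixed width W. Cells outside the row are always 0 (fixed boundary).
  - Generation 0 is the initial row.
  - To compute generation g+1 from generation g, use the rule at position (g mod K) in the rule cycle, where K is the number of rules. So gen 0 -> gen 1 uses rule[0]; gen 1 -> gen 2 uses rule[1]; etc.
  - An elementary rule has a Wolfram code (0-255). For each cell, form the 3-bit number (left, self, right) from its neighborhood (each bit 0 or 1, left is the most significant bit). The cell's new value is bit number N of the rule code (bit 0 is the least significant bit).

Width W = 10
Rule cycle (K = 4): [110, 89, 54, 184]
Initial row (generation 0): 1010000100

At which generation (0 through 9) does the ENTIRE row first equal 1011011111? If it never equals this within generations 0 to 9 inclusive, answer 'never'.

Answer: 6

Derivation:
Gen 0: 1010000100
Gen 1 (rule 110): 1110001100
Gen 2 (rule 89): 1011101111
Gen 3 (rule 54): 1100010000
Gen 4 (rule 184): 1010001000
Gen 5 (rule 110): 1110011000
Gen 6 (rule 89): 1011011111
Gen 7 (rule 54): 1100100000
Gen 8 (rule 184): 1010010000
Gen 9 (rule 110): 1110110000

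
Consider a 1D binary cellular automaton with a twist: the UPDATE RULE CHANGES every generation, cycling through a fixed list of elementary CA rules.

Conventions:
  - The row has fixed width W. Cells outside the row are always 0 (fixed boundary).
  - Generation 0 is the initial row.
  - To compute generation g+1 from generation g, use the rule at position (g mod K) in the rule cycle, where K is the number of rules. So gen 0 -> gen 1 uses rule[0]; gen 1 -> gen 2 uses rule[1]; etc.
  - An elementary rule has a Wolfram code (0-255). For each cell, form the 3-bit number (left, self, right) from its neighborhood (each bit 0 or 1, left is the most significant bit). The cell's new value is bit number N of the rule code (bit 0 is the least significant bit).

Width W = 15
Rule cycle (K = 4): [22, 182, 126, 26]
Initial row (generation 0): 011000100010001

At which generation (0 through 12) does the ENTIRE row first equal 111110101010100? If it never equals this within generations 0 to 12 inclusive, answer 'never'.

Answer: 2

Derivation:
Gen 0: 011000100010001
Gen 1 (rule 22): 100101110111011
Gen 2 (rule 182): 111110101010100
Gen 3 (rule 126): 100011111111110
Gen 4 (rule 26): 010110000000001
Gen 5 (rule 22): 110001000000011
Gen 6 (rule 182): 001011100000100
Gen 7 (rule 126): 011110110001110
Gen 8 (rule 26): 110000101011001
Gen 9 (rule 22): 001001101000111
Gen 10 (rule 182): 011110011101010
Gen 11 (rule 126): 110011110111111
Gen 12 (rule 26): 101110000100000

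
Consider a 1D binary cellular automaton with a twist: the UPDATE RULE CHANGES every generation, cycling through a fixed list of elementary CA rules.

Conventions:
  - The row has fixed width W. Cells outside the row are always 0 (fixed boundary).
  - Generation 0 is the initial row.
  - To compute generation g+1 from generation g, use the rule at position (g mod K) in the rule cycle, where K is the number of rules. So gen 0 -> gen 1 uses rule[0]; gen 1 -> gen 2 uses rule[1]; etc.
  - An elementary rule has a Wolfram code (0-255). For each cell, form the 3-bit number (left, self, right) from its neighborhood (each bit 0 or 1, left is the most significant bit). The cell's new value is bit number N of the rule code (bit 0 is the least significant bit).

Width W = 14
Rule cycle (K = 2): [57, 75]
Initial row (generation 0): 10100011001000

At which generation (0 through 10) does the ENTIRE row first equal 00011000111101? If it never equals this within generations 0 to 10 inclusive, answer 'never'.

Gen 0: 10100011001000
Gen 1 (rule 57): 01011010100111
Gen 2 (rule 75): 10011000001101
Gen 3 (rule 57): 01010111101010
Gen 4 (rule 75): 10000100100000
Gen 5 (rule 57): 01110010011111
Gen 6 (rule 75): 11010100110001
Gen 7 (rule 57): 10101010101100
Gen 8 (rule 75): 00000000001101
Gen 9 (rule 57): 11111111101010
Gen 10 (rule 75): 10000000100000

Answer: never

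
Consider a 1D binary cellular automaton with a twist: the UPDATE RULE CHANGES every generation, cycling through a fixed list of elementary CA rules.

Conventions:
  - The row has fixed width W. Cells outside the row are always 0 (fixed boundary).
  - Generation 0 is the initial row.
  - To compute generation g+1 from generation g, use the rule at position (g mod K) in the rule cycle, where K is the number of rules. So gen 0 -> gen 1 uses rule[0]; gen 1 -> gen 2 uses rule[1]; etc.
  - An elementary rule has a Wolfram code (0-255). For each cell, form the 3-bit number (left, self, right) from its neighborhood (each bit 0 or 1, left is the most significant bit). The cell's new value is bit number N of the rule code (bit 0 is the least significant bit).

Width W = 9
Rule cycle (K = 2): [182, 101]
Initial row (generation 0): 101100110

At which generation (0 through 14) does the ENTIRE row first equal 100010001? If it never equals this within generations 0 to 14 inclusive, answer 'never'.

Gen 0: 101100110
Gen 1 (rule 182): 110011001
Gen 2 (rule 101): 010001001
Gen 3 (rule 182): 111011111
Gen 4 (rule 101): 001100001
Gen 5 (rule 182): 010010011
Gen 6 (rule 101): 010010001
Gen 7 (rule 182): 111111011
Gen 8 (rule 101): 000001101
Gen 9 (rule 182): 000010011
Gen 10 (rule 101): 111010001
Gen 11 (rule 182): 010111011
Gen 12 (rule 101): 011001101
Gen 13 (rule 182): 100110011
Gen 14 (rule 101): 100010001

Answer: 14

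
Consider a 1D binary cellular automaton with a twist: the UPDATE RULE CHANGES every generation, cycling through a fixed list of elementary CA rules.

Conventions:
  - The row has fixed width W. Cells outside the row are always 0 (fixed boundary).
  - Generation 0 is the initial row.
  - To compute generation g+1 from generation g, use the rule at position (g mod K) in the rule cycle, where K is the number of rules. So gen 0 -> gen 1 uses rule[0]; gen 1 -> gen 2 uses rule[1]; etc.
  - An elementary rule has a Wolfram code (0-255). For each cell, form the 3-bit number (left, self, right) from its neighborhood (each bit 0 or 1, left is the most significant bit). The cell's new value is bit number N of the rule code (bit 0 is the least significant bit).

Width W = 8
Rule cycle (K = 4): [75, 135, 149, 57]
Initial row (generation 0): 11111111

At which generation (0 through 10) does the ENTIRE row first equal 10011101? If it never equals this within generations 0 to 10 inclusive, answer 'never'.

Answer: 9

Derivation:
Gen 0: 11111111
Gen 1 (rule 75): 10000001
Gen 2 (rule 135): 10111111
Gen 3 (rule 149): 10011110
Gen 4 (rule 57): 01010001
Gen 5 (rule 75): 10000110
Gen 6 (rule 135): 10111000
Gen 7 (rule 149): 10010111
Gen 8 (rule 57): 01001100
Gen 9 (rule 75): 10011101
Gen 10 (rule 135): 10101001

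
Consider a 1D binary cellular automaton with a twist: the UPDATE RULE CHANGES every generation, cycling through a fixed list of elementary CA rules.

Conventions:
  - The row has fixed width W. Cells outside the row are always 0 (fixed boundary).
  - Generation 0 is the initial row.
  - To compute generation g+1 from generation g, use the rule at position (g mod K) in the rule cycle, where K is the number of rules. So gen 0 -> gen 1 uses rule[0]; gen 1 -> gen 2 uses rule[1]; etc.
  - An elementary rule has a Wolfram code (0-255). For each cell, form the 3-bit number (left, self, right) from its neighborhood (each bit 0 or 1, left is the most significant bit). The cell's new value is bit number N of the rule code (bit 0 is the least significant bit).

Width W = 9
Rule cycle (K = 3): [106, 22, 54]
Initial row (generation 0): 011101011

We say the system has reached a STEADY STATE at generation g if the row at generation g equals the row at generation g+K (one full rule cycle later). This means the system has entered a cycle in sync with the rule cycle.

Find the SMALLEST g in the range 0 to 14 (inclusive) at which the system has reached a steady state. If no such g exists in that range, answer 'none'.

Answer: 2

Derivation:
Gen 0: 011101011
Gen 1 (rule 106): 110110111
Gen 2 (rule 22): 000000000
Gen 3 (rule 54): 000000000
Gen 4 (rule 106): 000000000
Gen 5 (rule 22): 000000000
Gen 6 (rule 54): 000000000
Gen 7 (rule 106): 000000000
Gen 8 (rule 22): 000000000
Gen 9 (rule 54): 000000000
Gen 10 (rule 106): 000000000
Gen 11 (rule 22): 000000000
Gen 12 (rule 54): 000000000
Gen 13 (rule 106): 000000000
Gen 14 (rule 22): 000000000
Gen 15 (rule 54): 000000000
Gen 16 (rule 106): 000000000
Gen 17 (rule 22): 000000000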